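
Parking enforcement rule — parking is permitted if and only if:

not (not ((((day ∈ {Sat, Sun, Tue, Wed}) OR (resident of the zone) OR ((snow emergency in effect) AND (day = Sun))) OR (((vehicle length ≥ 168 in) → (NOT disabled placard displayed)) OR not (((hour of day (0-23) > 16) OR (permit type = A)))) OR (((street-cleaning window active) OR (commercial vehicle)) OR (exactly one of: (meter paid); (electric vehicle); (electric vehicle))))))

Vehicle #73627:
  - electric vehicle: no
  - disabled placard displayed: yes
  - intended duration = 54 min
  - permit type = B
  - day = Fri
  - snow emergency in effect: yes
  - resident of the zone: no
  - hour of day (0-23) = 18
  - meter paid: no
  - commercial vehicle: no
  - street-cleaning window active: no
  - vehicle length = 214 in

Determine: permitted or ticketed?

Ticketed

Atomic conditions:
  day ∈ {Sat, Sun, Tue, Wed}: Fri is not in the set → false
  resident of the zone: no → false
  snow emergency in effect: yes → true
  day = Sun: Fri == Sun is false
  vehicle length ≥ 168 in: 214 ≥ 168 is true
  NOT disabled placard displayed: yes → false
  hour of day (0-23) > 16: 18 > 16 is true
  permit type = A: B == A is false
  street-cleaning window active: no → false
  commercial vehicle: no → false
  meter paid: no → false
  electric vehicle: no → false
Combine:
[1.1.1.3] true AND false = false
[1.1.1] false OR false OR false = false
[1.1.2.1] true → false = false
[1.1.2.2.1] true OR false = true
[1.1.2.2] NOT true = false
[1.1.2] false OR false = false
[1.1.3.1] false OR false = false
[1.1.3.2] exactly-one(false, false, false) = false
[1.1.3] false OR false = false
[1.1] false OR false OR false = false
[1] NOT false = true
[root] NOT true = false
Overall: false → ticketed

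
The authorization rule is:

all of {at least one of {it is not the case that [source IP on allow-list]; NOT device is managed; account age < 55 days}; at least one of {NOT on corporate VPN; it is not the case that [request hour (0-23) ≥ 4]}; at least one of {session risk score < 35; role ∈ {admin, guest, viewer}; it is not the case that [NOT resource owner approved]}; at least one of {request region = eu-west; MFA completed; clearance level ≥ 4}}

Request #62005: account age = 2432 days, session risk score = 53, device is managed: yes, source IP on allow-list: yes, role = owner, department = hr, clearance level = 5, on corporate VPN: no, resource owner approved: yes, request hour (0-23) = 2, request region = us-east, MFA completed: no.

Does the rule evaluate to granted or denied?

Denied

Atomic conditions:
  source IP on allow-list: yes → true
  NOT device is managed: yes → false
  account age < 55 days: 2432 < 55 is false
  NOT on corporate VPN: no → true
  request hour (0-23) ≥ 4: 2 ≥ 4 is false
  session risk score < 35: 53 < 35 is false
  role ∈ {admin, guest, viewer}: owner is not in the set → false
  NOT resource owner approved: yes → false
  request region = eu-west: us-east == eu-west is false
  MFA completed: no → false
  clearance level ≥ 4: 5 ≥ 4 is true
Combine:
[1.1] NOT true = false
[1] false OR false OR false = false
[2.2] NOT false = true
[2] true OR true = true
[3.3] NOT false = true
[3] false OR false OR true = true
[4] false OR false OR true = true
[root] false AND true AND true AND true = false
Overall: false → denied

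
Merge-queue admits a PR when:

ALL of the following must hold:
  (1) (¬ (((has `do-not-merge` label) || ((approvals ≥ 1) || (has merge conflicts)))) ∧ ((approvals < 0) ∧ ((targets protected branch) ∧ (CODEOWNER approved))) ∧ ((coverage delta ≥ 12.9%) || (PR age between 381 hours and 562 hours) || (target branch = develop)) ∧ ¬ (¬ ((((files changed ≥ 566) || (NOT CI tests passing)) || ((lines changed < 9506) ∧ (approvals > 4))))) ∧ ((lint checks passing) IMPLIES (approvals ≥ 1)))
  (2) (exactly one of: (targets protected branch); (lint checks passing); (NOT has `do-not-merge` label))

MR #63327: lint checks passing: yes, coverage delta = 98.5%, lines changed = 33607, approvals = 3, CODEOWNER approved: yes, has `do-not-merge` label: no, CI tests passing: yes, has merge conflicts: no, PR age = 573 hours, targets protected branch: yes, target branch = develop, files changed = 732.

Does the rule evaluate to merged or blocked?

Blocked

Atomic conditions:
  has `do-not-merge` label: no → false
  approvals ≥ 1: 3 ≥ 1 is true
  has merge conflicts: no → false
  approvals < 0: 3 < 0 is false
  targets protected branch: yes → true
  CODEOWNER approved: yes → true
  coverage delta ≥ 12.9%: 98.5 ≥ 12.9 is true
  PR age between 381 hours and 562 hours: 573 in [381, 562] is false
  target branch = develop: develop == develop is true
  files changed ≥ 566: 732 ≥ 566 is true
  NOT CI tests passing: yes → false
  lines changed < 9506: 33607 < 9506 is false
  approvals > 4: 3 > 4 is false
  lint checks passing: yes → true
  NOT has `do-not-merge` label: no → true
Combine:
[1.1.1.2] true OR false = true
[1.1.1] false OR true = true
[1.1] NOT true = false
[1.2.2] true AND true = true
[1.2] false AND true = false
[1.3] true OR false OR true = true
[1.4.1.1.1] true OR false = true
[1.4.1.1.2] false AND false = false
[1.4.1.1] true OR false = true
[1.4.1] NOT true = false
[1.4] NOT false = true
[1.5] true → true = true
[1] false AND false AND true AND true AND true = false
[2] exactly-one(true, true, true) = false
[root] false AND false = false
Overall: false → blocked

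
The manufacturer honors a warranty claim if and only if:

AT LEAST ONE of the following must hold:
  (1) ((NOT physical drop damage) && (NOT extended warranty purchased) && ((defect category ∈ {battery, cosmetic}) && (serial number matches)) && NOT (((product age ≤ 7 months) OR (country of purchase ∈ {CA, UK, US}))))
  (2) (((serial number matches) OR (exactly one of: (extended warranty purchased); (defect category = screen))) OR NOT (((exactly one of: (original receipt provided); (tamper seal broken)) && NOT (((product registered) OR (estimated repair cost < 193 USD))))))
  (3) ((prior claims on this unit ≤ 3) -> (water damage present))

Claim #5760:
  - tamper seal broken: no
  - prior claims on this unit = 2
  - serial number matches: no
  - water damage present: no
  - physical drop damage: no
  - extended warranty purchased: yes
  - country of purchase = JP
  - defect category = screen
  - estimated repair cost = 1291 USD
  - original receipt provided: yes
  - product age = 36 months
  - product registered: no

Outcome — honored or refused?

Refused

Atomic conditions:
  NOT physical drop damage: no → true
  NOT extended warranty purchased: yes → false
  defect category ∈ {battery, cosmetic}: screen is not in the set → false
  serial number matches: no → false
  product age ≤ 7 months: 36 ≤ 7 is false
  country of purchase ∈ {CA, UK, US}: JP is not in the set → false
  extended warranty purchased: yes → true
  defect category = screen: screen == screen is true
  original receipt provided: yes → true
  tamper seal broken: no → false
  product registered: no → false
  estimated repair cost < 193 USD: 1291 < 193 is false
  prior claims on this unit ≤ 3: 2 ≤ 3 is true
  water damage present: no → false
Combine:
[1.3] false AND false = false
[1.4.1] false OR false = false
[1.4] NOT false = true
[1] true AND false AND false AND true = false
[2.1.2] exactly-one(true, true) = false
[2.1] false OR false = false
[2.2.1.1] exactly-one(true, false) = true
[2.2.1.2.1] false OR false = false
[2.2.1.2] NOT false = true
[2.2.1] true AND true = true
[2.2] NOT true = false
[2] false OR false = false
[3] true → false = false
[root] false OR false OR false = false
Overall: false → refused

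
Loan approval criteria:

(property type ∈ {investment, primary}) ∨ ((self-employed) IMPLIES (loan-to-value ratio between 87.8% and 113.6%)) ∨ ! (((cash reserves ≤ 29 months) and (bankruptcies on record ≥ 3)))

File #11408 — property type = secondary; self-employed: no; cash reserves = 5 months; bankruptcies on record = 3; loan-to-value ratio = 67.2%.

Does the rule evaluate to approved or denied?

Atomic conditions:
  property type ∈ {investment, primary}: secondary is not in the set → false
  self-employed: no → false
  loan-to-value ratio between 87.8% and 113.6%: 67.2 in [87.8, 113.6] is false
  cash reserves ≤ 29 months: 5 ≤ 29 is true
  bankruptcies on record ≥ 3: 3 ≥ 3 is true
Combine:
[2] false → false (antecedent false ⇒ implication holds) = true
[3.1] true AND true = true
[3] NOT true = false
[root] false OR true OR false = true
Overall: true → approved

Approved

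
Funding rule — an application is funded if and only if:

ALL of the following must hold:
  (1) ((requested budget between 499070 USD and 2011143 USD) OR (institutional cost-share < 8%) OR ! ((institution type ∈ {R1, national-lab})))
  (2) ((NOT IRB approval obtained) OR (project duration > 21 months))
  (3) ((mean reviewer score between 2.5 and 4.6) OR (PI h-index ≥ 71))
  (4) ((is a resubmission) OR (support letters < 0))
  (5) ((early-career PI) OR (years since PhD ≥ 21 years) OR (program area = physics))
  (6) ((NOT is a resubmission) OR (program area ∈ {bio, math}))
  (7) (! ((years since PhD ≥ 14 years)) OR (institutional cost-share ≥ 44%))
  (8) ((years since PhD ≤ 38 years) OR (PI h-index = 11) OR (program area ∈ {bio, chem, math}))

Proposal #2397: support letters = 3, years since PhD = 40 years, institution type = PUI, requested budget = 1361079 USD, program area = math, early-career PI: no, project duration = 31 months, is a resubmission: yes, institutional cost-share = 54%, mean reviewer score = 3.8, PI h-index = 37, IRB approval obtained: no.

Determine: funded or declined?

Atomic conditions:
  requested budget between 499070 USD and 2011143 USD: 1361079 in [499070, 2011143] is true
  institutional cost-share < 8%: 54 < 8 is false
  institution type ∈ {R1, national-lab}: PUI is not in the set → false
  NOT IRB approval obtained: no → true
  project duration > 21 months: 31 > 21 is true
  mean reviewer score between 2.5 and 4.6: 3.8 in [2.5, 4.6] is true
  PI h-index ≥ 71: 37 ≥ 71 is false
  is a resubmission: yes → true
  support letters < 0: 3 < 0 is false
  early-career PI: no → false
  years since PhD ≥ 21 years: 40 ≥ 21 is true
  program area = physics: math == physics is false
  NOT is a resubmission: yes → false
  program area ∈ {bio, math}: math is in the set → true
  years since PhD ≥ 14 years: 40 ≥ 14 is true
  institutional cost-share ≥ 44%: 54 ≥ 44 is true
  years since PhD ≤ 38 years: 40 ≤ 38 is false
  PI h-index = 11: 37 == 11 is false
  program area ∈ {bio, chem, math}: math is in the set → true
Combine:
[1.3] NOT false = true
[1] true OR false OR true = true
[2] true OR true = true
[3] true OR false = true
[4] true OR false = true
[5] false OR true OR false = true
[6] false OR true = true
[7.1] NOT true = false
[7] false OR true = true
[8] false OR false OR true = true
[root] true AND true AND true AND true AND true AND true AND true AND true = true
Overall: true → funded

Funded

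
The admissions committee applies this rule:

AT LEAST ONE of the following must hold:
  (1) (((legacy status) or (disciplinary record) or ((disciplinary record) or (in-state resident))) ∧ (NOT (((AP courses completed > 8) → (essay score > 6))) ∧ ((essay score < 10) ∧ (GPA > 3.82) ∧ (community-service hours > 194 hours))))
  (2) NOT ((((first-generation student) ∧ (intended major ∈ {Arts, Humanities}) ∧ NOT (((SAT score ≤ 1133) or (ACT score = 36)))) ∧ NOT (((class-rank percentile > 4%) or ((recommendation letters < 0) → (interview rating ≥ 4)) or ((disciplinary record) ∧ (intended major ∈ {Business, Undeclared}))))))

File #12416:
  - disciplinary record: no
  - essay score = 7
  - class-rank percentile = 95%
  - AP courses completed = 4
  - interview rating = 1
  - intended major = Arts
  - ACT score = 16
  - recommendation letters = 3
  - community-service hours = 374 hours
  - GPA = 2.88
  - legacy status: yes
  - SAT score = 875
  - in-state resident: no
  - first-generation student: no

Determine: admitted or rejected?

Admitted

Atomic conditions:
  legacy status: yes → true
  disciplinary record: no → false
  in-state resident: no → false
  AP courses completed > 8: 4 > 8 is false
  essay score > 6: 7 > 6 is true
  essay score < 10: 7 < 10 is true
  GPA > 3.82: 2.88 > 3.82 is false
  community-service hours > 194 hours: 374 > 194 is true
  first-generation student: no → false
  intended major ∈ {Arts, Humanities}: Arts is in the set → true
  SAT score ≤ 1133: 875 ≤ 1133 is true
  ACT score = 36: 16 == 36 is false
  class-rank percentile > 4%: 95 > 4 is true
  recommendation letters < 0: 3 < 0 is false
  interview rating ≥ 4: 1 ≥ 4 is false
  intended major ∈ {Business, Undeclared}: Arts is not in the set → false
Combine:
[1.1.3] false OR false = false
[1.1] true OR false OR false = true
[1.2.1.1] false → true (antecedent false ⇒ implication holds) = true
[1.2.1] NOT true = false
[1.2.2] true AND false AND true = false
[1.2] false AND false = false
[1] true AND false = false
[2.1.1.3.1] true OR false = true
[2.1.1.3] NOT true = false
[2.1.1] false AND true AND false = false
[2.1.2.1.2] false → false (antecedent false ⇒ implication holds) = true
[2.1.2.1.3] false AND false = false
[2.1.2.1] true OR true OR false = true
[2.1.2] NOT true = false
[2.1] false AND false = false
[2] NOT false = true
[root] false OR true = true
Overall: true → admitted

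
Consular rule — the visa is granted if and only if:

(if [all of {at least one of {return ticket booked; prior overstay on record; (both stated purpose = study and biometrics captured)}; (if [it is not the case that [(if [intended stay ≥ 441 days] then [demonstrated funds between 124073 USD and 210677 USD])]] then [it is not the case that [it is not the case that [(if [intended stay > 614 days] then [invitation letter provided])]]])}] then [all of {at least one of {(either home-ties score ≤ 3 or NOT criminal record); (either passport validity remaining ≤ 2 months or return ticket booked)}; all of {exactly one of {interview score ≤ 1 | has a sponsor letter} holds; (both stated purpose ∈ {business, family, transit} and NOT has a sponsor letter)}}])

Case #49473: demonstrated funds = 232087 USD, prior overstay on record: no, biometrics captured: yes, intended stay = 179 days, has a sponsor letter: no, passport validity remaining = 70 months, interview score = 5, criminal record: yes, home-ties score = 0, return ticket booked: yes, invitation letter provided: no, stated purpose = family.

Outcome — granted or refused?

Atomic conditions:
  return ticket booked: yes → true
  prior overstay on record: no → false
  stated purpose = study: family == study is false
  biometrics captured: yes → true
  intended stay ≥ 441 days: 179 ≥ 441 is false
  demonstrated funds between 124073 USD and 210677 USD: 232087 in [124073, 210677] is false
  intended stay > 614 days: 179 > 614 is false
  invitation letter provided: no → false
  home-ties score ≤ 3: 0 ≤ 3 is true
  NOT criminal record: yes → false
  passport validity remaining ≤ 2 months: 70 ≤ 2 is false
  interview score ≤ 1: 5 ≤ 1 is false
  has a sponsor letter: no → false
  stated purpose ∈ {business, family, transit}: family is in the set → true
  NOT has a sponsor letter: no → true
Combine:
[1.1.3] false AND true = false
[1.1] true OR false OR false = true
[1.2.1.1] false → false (antecedent false ⇒ implication holds) = true
[1.2.1] NOT true = false
[1.2.2.1.1] false → false (antecedent false ⇒ implication holds) = true
[1.2.2.1] NOT true = false
[1.2.2] NOT false = true
[1.2] false → true (antecedent false ⇒ implication holds) = true
[1] true AND true = true
[2.1.1] true OR false = true
[2.1.2] false OR true = true
[2.1] true OR true = true
[2.2.1] exactly-one(false, false) = false
[2.2.2] true AND true = true
[2.2] false AND true = false
[2] true AND false = false
[root] true → false = false
Overall: false → refused

Refused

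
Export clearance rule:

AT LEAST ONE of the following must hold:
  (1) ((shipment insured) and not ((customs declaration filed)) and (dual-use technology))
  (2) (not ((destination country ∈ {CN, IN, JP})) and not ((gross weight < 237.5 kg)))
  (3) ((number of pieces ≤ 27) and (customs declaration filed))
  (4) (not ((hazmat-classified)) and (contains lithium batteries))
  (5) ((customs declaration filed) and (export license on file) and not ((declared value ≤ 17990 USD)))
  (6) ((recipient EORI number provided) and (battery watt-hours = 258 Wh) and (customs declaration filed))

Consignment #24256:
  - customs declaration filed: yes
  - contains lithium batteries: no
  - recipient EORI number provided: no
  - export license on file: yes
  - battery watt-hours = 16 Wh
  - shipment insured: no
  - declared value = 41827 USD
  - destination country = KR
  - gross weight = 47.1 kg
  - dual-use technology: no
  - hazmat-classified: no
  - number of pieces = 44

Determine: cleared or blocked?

Atomic conditions:
  shipment insured: no → false
  customs declaration filed: yes → true
  dual-use technology: no → false
  destination country ∈ {CN, IN, JP}: KR is not in the set → false
  gross weight < 237.5 kg: 47.1 < 237.5 is true
  number of pieces ≤ 27: 44 ≤ 27 is false
  hazmat-classified: no → false
  contains lithium batteries: no → false
  export license on file: yes → true
  declared value ≤ 17990 USD: 41827 ≤ 17990 is false
  recipient EORI number provided: no → false
  battery watt-hours = 258 Wh: 16 == 258 is false
Combine:
[1.2] NOT true = false
[1] false AND false AND false = false
[2.1] NOT false = true
[2.2] NOT true = false
[2] true AND false = false
[3] false AND true = false
[4.1] NOT false = true
[4] true AND false = false
[5.3] NOT false = true
[5] true AND true AND true = true
[6] false AND false AND true = false
[root] false OR false OR false OR false OR true OR false = true
Overall: true → cleared

Cleared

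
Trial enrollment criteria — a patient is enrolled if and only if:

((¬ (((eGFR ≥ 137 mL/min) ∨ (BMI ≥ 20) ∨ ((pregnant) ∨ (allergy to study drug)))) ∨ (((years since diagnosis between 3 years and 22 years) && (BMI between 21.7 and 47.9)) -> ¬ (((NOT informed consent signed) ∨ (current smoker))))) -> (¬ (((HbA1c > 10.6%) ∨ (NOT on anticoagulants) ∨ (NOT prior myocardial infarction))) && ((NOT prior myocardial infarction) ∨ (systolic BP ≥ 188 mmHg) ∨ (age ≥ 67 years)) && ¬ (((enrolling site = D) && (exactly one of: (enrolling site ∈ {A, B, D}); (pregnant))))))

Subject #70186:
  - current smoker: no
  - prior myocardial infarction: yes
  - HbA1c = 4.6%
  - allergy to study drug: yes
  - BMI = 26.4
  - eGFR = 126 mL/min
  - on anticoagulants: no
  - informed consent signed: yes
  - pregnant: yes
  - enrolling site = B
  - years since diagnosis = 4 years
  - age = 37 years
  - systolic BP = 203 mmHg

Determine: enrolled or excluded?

Atomic conditions:
  eGFR ≥ 137 mL/min: 126 ≥ 137 is false
  BMI ≥ 20: 26.4 ≥ 20 is true
  pregnant: yes → true
  allergy to study drug: yes → true
  years since diagnosis between 3 years and 22 years: 4 in [3, 22] is true
  BMI between 21.7 and 47.9: 26.4 in [21.7, 47.9] is true
  NOT informed consent signed: yes → false
  current smoker: no → false
  HbA1c > 10.6%: 4.6 > 10.6 is false
  NOT on anticoagulants: no → true
  NOT prior myocardial infarction: yes → false
  systolic BP ≥ 188 mmHg: 203 ≥ 188 is true
  age ≥ 67 years: 37 ≥ 67 is false
  enrolling site = D: B == D is false
  enrolling site ∈ {A, B, D}: B is in the set → true
Combine:
[1.1.1.3] true OR true = true
[1.1.1] false OR true OR true = true
[1.1] NOT true = false
[1.2.1] true AND true = true
[1.2.2.1] false OR false = false
[1.2.2] NOT false = true
[1.2] true → true = true
[1] false OR true = true
[2.1.1] false OR true OR false = true
[2.1] NOT true = false
[2.2] false OR true OR false = true
[2.3.1.2] exactly-one(true, true) = false
[2.3.1] false AND false = false
[2.3] NOT false = true
[2] false AND true AND true = false
[root] true → false = false
Overall: false → excluded

Excluded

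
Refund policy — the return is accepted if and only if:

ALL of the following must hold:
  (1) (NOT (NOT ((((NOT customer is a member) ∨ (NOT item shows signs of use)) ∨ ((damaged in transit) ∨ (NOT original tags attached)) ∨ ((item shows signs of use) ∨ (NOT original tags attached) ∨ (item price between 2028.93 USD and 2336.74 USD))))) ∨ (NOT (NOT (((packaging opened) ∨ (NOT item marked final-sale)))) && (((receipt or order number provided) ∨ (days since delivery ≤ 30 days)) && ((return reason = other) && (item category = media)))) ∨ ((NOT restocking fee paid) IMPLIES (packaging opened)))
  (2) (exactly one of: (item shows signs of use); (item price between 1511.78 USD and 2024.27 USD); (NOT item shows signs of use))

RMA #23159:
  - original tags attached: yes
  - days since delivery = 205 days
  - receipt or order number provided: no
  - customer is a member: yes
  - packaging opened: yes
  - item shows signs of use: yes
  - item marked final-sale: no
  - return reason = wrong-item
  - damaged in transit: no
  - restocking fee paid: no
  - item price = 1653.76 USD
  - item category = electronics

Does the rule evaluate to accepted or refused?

Refused

Atomic conditions:
  NOT customer is a member: yes → false
  NOT item shows signs of use: yes → false
  damaged in transit: no → false
  NOT original tags attached: yes → false
  item shows signs of use: yes → true
  item price between 2028.93 USD and 2336.74 USD: 1653.76 in [2028.93, 2336.74] is false
  packaging opened: yes → true
  NOT item marked final-sale: no → true
  receipt or order number provided: no → false
  days since delivery ≤ 30 days: 205 ≤ 30 is false
  return reason = other: wrong-item == other is false
  item category = media: electronics == media is false
  NOT restocking fee paid: no → true
  item price between 1511.78 USD and 2024.27 USD: 1653.76 in [1511.78, 2024.27] is true
Combine:
[1.1.1.1.1] false OR false = false
[1.1.1.1.2] false OR false = false
[1.1.1.1.3] true OR false OR false = true
[1.1.1.1] false OR false OR true = true
[1.1.1] NOT true = false
[1.1] NOT false = true
[1.2.1.1.1] true OR true = true
[1.2.1.1] NOT true = false
[1.2.1] NOT false = true
[1.2.2.1] false OR false = false
[1.2.2.2] false AND false = false
[1.2.2] false AND false = false
[1.2] true AND false = false
[1.3] true → true = true
[1] true OR false OR true = true
[2] exactly-one(true, true, false) = false
[root] true AND false = false
Overall: false → refused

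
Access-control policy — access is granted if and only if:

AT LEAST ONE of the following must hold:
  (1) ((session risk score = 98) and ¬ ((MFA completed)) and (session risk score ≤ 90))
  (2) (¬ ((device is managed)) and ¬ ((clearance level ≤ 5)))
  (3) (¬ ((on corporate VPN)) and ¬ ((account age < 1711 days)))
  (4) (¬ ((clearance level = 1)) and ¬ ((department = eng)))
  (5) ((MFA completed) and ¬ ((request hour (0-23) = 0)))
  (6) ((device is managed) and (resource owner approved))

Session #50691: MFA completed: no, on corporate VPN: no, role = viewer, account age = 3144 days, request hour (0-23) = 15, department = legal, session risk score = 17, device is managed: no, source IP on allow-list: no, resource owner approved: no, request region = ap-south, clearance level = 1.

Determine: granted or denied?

Granted

Atomic conditions:
  session risk score = 98: 17 == 98 is false
  MFA completed: no → false
  session risk score ≤ 90: 17 ≤ 90 is true
  device is managed: no → false
  clearance level ≤ 5: 1 ≤ 5 is true
  on corporate VPN: no → false
  account age < 1711 days: 3144 < 1711 is false
  clearance level = 1: 1 == 1 is true
  department = eng: legal == eng is false
  request hour (0-23) = 0: 15 == 0 is false
  resource owner approved: no → false
Combine:
[1.2] NOT false = true
[1] false AND true AND true = false
[2.1] NOT false = true
[2.2] NOT true = false
[2] true AND false = false
[3.1] NOT false = true
[3.2] NOT false = true
[3] true AND true = true
[4.1] NOT true = false
[4.2] NOT false = true
[4] false AND true = false
[5.2] NOT false = true
[5] false AND true = false
[6] false AND false = false
[root] false OR false OR true OR false OR false OR false = true
Overall: true → granted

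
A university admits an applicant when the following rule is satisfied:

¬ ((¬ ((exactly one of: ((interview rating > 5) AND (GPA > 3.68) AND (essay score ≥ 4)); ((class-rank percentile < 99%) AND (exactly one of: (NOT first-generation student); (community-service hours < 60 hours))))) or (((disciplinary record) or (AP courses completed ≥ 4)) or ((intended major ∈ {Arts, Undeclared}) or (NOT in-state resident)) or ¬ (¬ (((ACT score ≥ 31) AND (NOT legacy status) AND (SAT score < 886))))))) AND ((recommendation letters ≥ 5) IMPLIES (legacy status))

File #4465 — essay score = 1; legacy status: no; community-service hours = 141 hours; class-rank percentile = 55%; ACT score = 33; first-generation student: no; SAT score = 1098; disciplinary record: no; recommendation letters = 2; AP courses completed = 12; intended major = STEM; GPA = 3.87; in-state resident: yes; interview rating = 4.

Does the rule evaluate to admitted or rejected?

Rejected

Atomic conditions:
  interview rating > 5: 4 > 5 is false
  GPA > 3.68: 3.87 > 3.68 is true
  essay score ≥ 4: 1 ≥ 4 is false
  class-rank percentile < 99%: 55 < 99 is true
  NOT first-generation student: no → true
  community-service hours < 60 hours: 141 < 60 is false
  disciplinary record: no → false
  AP courses completed ≥ 4: 12 ≥ 4 is true
  intended major ∈ {Arts, Undeclared}: STEM is not in the set → false
  NOT in-state resident: yes → false
  ACT score ≥ 31: 33 ≥ 31 is true
  NOT legacy status: no → true
  SAT score < 886: 1098 < 886 is false
  recommendation letters ≥ 5: 2 ≥ 5 is false
  legacy status: no → false
Combine:
[1.1.1.1.1] false AND true AND false = false
[1.1.1.1.2.2] exactly-one(true, false) = true
[1.1.1.1.2] true AND true = true
[1.1.1.1] exactly-one(false, true) = true
[1.1.1] NOT true = false
[1.1.2.1] false OR true = true
[1.1.2.2] false OR false = false
[1.1.2.3.1.1] true AND true AND false = false
[1.1.2.3.1] NOT false = true
[1.1.2.3] NOT true = false
[1.1.2] true OR false OR false = true
[1.1] false OR true = true
[1] NOT true = false
[2] false → false (antecedent false ⇒ implication holds) = true
[root] false AND true = false
Overall: false → rejected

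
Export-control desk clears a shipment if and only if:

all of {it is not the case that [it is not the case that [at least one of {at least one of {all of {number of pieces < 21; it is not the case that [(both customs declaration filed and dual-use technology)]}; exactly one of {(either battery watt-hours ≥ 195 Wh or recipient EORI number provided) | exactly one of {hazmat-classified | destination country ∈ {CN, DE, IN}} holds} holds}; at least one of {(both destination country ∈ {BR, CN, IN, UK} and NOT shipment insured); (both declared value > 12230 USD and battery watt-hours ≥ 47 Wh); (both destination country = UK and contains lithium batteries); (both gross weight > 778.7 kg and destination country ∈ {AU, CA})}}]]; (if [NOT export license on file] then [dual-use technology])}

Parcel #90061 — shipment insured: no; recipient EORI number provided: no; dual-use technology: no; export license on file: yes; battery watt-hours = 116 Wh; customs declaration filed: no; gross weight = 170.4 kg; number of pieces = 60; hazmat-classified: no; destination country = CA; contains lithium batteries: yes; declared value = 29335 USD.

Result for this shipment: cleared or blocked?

Atomic conditions:
  number of pieces < 21: 60 < 21 is false
  customs declaration filed: no → false
  dual-use technology: no → false
  battery watt-hours ≥ 195 Wh: 116 ≥ 195 is false
  recipient EORI number provided: no → false
  hazmat-classified: no → false
  destination country ∈ {CN, DE, IN}: CA is not in the set → false
  destination country ∈ {BR, CN, IN, UK}: CA is not in the set → false
  NOT shipment insured: no → true
  declared value > 12230 USD: 29335 > 12230 is true
  battery watt-hours ≥ 47 Wh: 116 ≥ 47 is true
  destination country = UK: CA == UK is false
  contains lithium batteries: yes → true
  gross weight > 778.7 kg: 170.4 > 778.7 is false
  destination country ∈ {AU, CA}: CA is in the set → true
  NOT export license on file: yes → false
Combine:
[1.1.1.1.1.2.1] false AND false = false
[1.1.1.1.1.2] NOT false = true
[1.1.1.1.1] false AND true = false
[1.1.1.1.2.1] false OR false = false
[1.1.1.1.2.2] exactly-one(false, false) = false
[1.1.1.1.2] exactly-one(false, false) = false
[1.1.1.1] false OR false = false
[1.1.1.2.1] false AND true = false
[1.1.1.2.2] true AND true = true
[1.1.1.2.3] false AND true = false
[1.1.1.2.4] false AND true = false
[1.1.1.2] false OR true OR false OR false = true
[1.1.1] false OR true = true
[1.1] NOT true = false
[1] NOT false = true
[2] false → false (antecedent false ⇒ implication holds) = true
[root] true AND true = true
Overall: true → cleared

Cleared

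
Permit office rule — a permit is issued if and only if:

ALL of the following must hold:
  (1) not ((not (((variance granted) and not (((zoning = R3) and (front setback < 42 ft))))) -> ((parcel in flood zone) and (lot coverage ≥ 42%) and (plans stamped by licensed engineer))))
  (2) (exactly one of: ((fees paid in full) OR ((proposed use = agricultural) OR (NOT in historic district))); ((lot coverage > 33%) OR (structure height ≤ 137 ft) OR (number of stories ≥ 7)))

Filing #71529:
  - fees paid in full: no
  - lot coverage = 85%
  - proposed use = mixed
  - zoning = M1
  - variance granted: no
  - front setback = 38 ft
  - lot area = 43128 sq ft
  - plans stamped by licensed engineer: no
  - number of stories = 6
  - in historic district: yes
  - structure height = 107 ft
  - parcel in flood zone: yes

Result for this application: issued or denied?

Issued

Atomic conditions:
  variance granted: no → false
  zoning = R3: M1 == R3 is false
  front setback < 42 ft: 38 < 42 is true
  parcel in flood zone: yes → true
  lot coverage ≥ 42%: 85 ≥ 42 is true
  plans stamped by licensed engineer: no → false
  fees paid in full: no → false
  proposed use = agricultural: mixed == agricultural is false
  NOT in historic district: yes → false
  lot coverage > 33%: 85 > 33 is true
  structure height ≤ 137 ft: 107 ≤ 137 is true
  number of stories ≥ 7: 6 ≥ 7 is false
Combine:
[1.1.1.1.2.1] false AND true = false
[1.1.1.1.2] NOT false = true
[1.1.1.1] false AND true = false
[1.1.1] NOT false = true
[1.1.2] true AND true AND false = false
[1.1] true → false = false
[1] NOT false = true
[2.1.2] false OR false = false
[2.1] false OR false = false
[2.2] true OR true OR false = true
[2] exactly-one(false, true) = true
[root] true AND true = true
Overall: true → issued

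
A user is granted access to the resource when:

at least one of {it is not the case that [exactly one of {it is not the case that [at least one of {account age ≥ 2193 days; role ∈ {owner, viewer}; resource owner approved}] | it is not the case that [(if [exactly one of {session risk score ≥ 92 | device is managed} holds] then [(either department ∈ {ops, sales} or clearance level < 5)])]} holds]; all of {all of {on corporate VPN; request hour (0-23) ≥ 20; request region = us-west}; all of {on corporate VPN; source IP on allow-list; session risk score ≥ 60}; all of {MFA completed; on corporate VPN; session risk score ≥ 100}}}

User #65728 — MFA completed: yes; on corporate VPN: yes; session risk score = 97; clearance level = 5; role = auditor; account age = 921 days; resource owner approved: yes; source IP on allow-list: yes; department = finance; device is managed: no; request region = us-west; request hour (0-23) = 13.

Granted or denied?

Denied

Atomic conditions:
  account age ≥ 2193 days: 921 ≥ 2193 is false
  role ∈ {owner, viewer}: auditor is not in the set → false
  resource owner approved: yes → true
  session risk score ≥ 92: 97 ≥ 92 is true
  device is managed: no → false
  department ∈ {ops, sales}: finance is not in the set → false
  clearance level < 5: 5 < 5 is false
  on corporate VPN: yes → true
  request hour (0-23) ≥ 20: 13 ≥ 20 is false
  request region = us-west: us-west == us-west is true
  source IP on allow-list: yes → true
  session risk score ≥ 60: 97 ≥ 60 is true
  MFA completed: yes → true
  session risk score ≥ 100: 97 ≥ 100 is false
Combine:
[1.1.1.1] false OR false OR true = true
[1.1.1] NOT true = false
[1.1.2.1.1] exactly-one(true, false) = true
[1.1.2.1.2] false OR false = false
[1.1.2.1] true → false = false
[1.1.2] NOT false = true
[1.1] exactly-one(false, true) = true
[1] NOT true = false
[2.1] true AND false AND true = false
[2.2] true AND true AND true = true
[2.3] true AND true AND false = false
[2] false AND true AND false = false
[root] false OR false = false
Overall: false → denied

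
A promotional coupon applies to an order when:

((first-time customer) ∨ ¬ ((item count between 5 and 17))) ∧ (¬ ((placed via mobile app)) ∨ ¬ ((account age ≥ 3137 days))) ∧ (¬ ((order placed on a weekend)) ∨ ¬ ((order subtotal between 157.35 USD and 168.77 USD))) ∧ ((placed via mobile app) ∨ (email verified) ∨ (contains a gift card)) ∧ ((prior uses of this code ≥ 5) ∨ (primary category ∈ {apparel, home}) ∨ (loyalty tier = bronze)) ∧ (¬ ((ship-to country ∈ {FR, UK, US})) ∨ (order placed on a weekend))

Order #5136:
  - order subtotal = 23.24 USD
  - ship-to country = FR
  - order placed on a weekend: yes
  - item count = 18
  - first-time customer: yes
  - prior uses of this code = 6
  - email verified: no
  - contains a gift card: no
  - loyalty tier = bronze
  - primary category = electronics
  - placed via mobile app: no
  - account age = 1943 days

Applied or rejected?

Rejected

Atomic conditions:
  first-time customer: yes → true
  item count between 5 and 17: 18 in [5, 17] is false
  placed via mobile app: no → false
  account age ≥ 3137 days: 1943 ≥ 3137 is false
  order placed on a weekend: yes → true
  order subtotal between 157.35 USD and 168.77 USD: 23.24 in [157.35, 168.77] is false
  email verified: no → false
  contains a gift card: no → false
  prior uses of this code ≥ 5: 6 ≥ 5 is true
  primary category ∈ {apparel, home}: electronics is not in the set → false
  loyalty tier = bronze: bronze == bronze is true
  ship-to country ∈ {FR, UK, US}: FR is in the set → true
Combine:
[1.2] NOT false = true
[1] true OR true = true
[2.1] NOT false = true
[2.2] NOT false = true
[2] true OR true = true
[3.1] NOT true = false
[3.2] NOT false = true
[3] false OR true = true
[4] false OR false OR false = false
[5] true OR false OR true = true
[6.1] NOT true = false
[6] false OR true = true
[root] true AND true AND true AND false AND true AND true = false
Overall: false → rejected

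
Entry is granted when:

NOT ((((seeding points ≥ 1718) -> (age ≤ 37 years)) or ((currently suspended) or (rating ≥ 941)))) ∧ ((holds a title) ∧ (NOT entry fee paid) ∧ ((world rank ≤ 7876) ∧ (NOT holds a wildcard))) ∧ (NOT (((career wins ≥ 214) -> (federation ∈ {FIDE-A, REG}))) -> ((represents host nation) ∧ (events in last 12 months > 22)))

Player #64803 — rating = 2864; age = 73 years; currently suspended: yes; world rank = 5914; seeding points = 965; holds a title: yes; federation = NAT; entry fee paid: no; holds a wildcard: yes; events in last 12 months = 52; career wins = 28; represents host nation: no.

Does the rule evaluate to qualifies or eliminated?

Atomic conditions:
  seeding points ≥ 1718: 965 ≥ 1718 is false
  age ≤ 37 years: 73 ≤ 37 is false
  currently suspended: yes → true
  rating ≥ 941: 2864 ≥ 941 is true
  holds a title: yes → true
  NOT entry fee paid: no → true
  world rank ≤ 7876: 5914 ≤ 7876 is true
  NOT holds a wildcard: yes → false
  career wins ≥ 214: 28 ≥ 214 is false
  federation ∈ {FIDE-A, REG}: NAT is not in the set → false
  represents host nation: no → false
  events in last 12 months > 22: 52 > 22 is true
Combine:
[1.1.1] false → false (antecedent false ⇒ implication holds) = true
[1.1.2] true OR true = true
[1.1] true OR true = true
[1] NOT true = false
[2.3] true AND false = false
[2] true AND true AND false = false
[3.1.1] false → false (antecedent false ⇒ implication holds) = true
[3.1] NOT true = false
[3.2] false AND true = false
[3] false → false (antecedent false ⇒ implication holds) = true
[root] false AND false AND true = false
Overall: false → eliminated

Eliminated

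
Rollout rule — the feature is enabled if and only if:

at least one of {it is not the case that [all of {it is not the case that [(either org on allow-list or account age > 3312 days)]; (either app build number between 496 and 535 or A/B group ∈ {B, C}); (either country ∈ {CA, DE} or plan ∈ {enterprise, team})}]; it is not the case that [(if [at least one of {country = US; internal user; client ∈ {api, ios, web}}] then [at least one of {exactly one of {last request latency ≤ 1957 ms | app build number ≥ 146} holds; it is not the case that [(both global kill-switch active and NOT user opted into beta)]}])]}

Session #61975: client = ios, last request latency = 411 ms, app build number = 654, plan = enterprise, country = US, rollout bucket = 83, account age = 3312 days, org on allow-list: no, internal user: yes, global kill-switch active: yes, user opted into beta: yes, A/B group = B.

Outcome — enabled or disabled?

Disabled

Atomic conditions:
  org on allow-list: no → false
  account age > 3312 days: 3312 > 3312 is false
  app build number between 496 and 535: 654 in [496, 535] is false
  A/B group ∈ {B, C}: B is in the set → true
  country ∈ {CA, DE}: US is not in the set → false
  plan ∈ {enterprise, team}: enterprise is in the set → true
  country = US: US == US is true
  internal user: yes → true
  client ∈ {api, ios, web}: ios is in the set → true
  last request latency ≤ 1957 ms: 411 ≤ 1957 is true
  app build number ≥ 146: 654 ≥ 146 is true
  global kill-switch active: yes → true
  NOT user opted into beta: yes → false
Combine:
[1.1.1.1] false OR false = false
[1.1.1] NOT false = true
[1.1.2] false OR true = true
[1.1.3] false OR true = true
[1.1] true AND true AND true = true
[1] NOT true = false
[2.1.1] true OR true OR true = true
[2.1.2.1] exactly-one(true, true) = false
[2.1.2.2.1] true AND false = false
[2.1.2.2] NOT false = true
[2.1.2] false OR true = true
[2.1] true → true = true
[2] NOT true = false
[root] false OR false = false
Overall: false → disabled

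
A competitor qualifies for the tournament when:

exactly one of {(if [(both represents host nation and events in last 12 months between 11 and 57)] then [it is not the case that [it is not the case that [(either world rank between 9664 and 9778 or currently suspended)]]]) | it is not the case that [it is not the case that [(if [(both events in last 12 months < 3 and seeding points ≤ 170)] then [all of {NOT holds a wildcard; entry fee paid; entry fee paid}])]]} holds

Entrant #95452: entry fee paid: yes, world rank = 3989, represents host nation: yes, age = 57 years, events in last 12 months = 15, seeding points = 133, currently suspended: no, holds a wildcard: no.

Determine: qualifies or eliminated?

Qualifies

Atomic conditions:
  represents host nation: yes → true
  events in last 12 months between 11 and 57: 15 in [11, 57] is true
  world rank between 9664 and 9778: 3989 in [9664, 9778] is false
  currently suspended: no → false
  events in last 12 months < 3: 15 < 3 is false
  seeding points ≤ 170: 133 ≤ 170 is true
  NOT holds a wildcard: no → true
  entry fee paid: yes → true
Combine:
[1.1] true AND true = true
[1.2.1.1] false OR false = false
[1.2.1] NOT false = true
[1.2] NOT true = false
[1] true → false = false
[2.1.1.1] false AND true = false
[2.1.1.2] true AND true AND true = true
[2.1.1] false → true (antecedent false ⇒ implication holds) = true
[2.1] NOT true = false
[2] NOT false = true
[root] exactly-one(false, true) = true
Overall: true → qualifies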